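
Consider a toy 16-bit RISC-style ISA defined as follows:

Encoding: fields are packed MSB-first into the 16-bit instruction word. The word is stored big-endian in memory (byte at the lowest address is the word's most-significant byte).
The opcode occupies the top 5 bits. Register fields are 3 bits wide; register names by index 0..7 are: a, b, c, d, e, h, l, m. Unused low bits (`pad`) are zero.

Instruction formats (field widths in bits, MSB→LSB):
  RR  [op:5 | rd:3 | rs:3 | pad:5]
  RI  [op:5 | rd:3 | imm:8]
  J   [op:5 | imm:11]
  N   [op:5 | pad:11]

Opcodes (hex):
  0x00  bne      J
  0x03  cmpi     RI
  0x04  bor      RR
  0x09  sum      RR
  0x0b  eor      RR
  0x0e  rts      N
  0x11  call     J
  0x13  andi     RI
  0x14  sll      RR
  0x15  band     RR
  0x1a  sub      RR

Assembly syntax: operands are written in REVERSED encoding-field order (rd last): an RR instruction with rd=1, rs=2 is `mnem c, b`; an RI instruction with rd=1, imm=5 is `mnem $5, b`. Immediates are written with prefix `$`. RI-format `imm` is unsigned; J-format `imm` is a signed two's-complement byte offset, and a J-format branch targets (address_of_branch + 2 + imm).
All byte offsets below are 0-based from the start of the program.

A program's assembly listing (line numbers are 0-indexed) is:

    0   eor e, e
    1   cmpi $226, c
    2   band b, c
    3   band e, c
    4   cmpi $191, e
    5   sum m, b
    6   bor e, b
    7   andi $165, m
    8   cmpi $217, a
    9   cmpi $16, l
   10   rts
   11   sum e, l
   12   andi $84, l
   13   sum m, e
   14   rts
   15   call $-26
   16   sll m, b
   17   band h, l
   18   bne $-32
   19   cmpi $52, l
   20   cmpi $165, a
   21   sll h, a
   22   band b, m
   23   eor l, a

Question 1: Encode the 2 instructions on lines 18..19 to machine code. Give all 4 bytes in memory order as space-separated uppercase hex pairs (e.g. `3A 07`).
07 E0 1E 34

18. bne fields op=0x0:5|imm=-32:11 → word 07e0h → 07 e0
19. cmpi fields op=0x3:5|rd=6:3|imm=52:8 → word 1e34h → 1e 34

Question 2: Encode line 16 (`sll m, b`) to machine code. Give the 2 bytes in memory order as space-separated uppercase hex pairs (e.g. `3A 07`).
A1 E0

L16: sll op=0x14:5|rd=1:3|rs=7:3|pad=0:5 ⇒ 0xa1e0 ⇒ big a1 e0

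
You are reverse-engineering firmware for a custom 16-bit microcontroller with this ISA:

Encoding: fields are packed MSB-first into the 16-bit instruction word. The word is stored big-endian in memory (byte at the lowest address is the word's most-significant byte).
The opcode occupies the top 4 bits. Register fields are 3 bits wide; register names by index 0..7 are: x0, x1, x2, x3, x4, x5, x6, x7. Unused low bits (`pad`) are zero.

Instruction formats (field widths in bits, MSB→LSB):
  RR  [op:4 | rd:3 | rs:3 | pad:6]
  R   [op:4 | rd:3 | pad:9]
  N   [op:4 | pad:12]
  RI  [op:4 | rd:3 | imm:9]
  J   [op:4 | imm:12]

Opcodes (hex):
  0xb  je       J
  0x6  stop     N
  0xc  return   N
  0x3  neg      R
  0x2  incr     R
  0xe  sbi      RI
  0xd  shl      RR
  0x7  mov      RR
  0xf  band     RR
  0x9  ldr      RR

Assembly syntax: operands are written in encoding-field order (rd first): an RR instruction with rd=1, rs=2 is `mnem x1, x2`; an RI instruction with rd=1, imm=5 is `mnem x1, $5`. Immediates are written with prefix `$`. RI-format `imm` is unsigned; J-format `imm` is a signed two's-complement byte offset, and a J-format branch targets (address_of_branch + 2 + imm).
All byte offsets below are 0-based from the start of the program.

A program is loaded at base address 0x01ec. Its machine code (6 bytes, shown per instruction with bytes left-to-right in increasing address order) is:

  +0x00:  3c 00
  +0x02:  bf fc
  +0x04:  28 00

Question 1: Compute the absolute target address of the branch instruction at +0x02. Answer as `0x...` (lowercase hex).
0x01ec

off 0x02: read bf fc as big → 0xbffc
  top 4b → 0xb → je [J]
  [11:0] imm=4092 (s12→-4) = $-4
  target = base 0x01ec + off 0x02 + 2 + imm -4 = 0x01ec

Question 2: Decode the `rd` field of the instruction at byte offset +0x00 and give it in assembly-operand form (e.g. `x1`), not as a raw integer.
off 0x00: read 3c 00 as big → 0x3c00
  top 4b → 0x3 → neg [R]
  rd@[11:9]=0x6 ⇒ x6

x6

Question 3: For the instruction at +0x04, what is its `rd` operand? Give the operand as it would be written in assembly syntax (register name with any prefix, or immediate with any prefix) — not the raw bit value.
off 0x04: read 28 00 as big → 0x2800
  op=0x2800>>12=0x2 ⇒ incr (R)
  rd: (w>>9)&0x7=0x4 → x4

x4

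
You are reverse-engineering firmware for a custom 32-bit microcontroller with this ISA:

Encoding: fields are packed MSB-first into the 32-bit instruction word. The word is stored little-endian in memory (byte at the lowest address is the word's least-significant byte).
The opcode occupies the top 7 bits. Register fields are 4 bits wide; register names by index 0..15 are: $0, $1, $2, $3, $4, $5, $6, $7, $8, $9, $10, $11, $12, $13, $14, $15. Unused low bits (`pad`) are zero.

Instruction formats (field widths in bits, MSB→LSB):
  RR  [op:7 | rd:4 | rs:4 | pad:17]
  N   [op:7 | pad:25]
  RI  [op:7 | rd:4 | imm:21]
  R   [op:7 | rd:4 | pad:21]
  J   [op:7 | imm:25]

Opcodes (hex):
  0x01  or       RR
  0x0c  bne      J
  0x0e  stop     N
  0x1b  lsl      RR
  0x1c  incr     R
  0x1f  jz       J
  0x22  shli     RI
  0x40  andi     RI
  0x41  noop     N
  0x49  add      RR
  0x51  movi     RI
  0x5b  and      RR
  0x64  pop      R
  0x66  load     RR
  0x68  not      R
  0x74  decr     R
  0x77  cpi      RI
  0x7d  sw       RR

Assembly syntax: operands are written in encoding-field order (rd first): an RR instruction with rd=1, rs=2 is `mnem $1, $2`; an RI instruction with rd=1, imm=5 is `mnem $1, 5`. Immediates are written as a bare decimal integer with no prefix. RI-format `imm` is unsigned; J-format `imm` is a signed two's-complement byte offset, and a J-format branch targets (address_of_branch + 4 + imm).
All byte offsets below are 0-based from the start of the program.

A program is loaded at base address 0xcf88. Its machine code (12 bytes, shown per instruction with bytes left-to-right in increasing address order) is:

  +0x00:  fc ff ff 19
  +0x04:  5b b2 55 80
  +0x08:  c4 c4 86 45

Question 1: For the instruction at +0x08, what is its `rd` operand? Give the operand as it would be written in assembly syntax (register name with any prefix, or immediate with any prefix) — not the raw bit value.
[08] c4 c4 86 45 → 0x4586c4c4
  opcode bits[31:25]=0x22: shli/RI
  rd@[24:21]=0xc ⇒ $12
  imm@[20:0]=0x6c4c4 ⇒ 443588

$12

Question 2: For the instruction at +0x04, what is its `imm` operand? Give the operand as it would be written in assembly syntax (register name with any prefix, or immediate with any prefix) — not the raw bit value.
off 0x04: read 5b b2 55 80 as little → 0x8055b25b
  top 7b → 0x40 → andi [RI]
  rd@[24:21]=0x2 ⇒ $2
  imm@[20:0]=0x15b25b ⇒ 1421915

1421915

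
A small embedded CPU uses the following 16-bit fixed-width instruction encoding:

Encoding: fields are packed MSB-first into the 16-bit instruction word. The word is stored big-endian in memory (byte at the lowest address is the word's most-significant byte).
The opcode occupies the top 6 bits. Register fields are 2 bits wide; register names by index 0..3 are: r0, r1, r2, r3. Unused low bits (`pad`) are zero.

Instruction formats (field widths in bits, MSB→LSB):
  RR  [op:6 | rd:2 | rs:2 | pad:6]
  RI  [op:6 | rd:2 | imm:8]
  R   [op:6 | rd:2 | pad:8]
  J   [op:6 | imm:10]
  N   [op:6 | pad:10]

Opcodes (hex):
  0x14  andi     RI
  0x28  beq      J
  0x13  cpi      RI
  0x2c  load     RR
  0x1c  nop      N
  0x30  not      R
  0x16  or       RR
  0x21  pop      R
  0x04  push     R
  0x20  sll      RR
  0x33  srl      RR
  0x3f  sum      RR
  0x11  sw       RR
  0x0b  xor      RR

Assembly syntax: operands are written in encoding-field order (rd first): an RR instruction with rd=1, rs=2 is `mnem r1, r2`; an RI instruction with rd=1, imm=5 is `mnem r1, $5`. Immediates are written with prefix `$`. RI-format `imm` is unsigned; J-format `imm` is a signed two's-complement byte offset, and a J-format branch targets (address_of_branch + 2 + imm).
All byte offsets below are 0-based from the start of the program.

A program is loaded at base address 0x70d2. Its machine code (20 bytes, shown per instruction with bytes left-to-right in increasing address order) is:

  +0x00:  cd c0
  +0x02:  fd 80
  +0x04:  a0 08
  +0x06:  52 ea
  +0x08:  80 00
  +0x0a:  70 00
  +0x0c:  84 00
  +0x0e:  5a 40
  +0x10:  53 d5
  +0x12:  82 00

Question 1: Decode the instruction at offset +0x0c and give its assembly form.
@+0c  big-endian(84 00) = 0x8400
  op=0x8400>>10=0x21 ⇒ pop (R)
  rd@[9:8]=0x0 ⇒ r0

pop r0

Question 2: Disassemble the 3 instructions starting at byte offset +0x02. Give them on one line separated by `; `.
sum r1, r2; beq $8; andi r2, $234

@+02  big-endian(fd 80) = 0xfd80
  opcode bits[15:10]=0x3f: sum/RR
  rd@[9:8]=0x1 ⇒ r1
  rs@[7:6]=0x2 ⇒ r2
@+04  big-endian(a0 08) = 0xa008
  opcode bits[15:10]=0x28: beq/J
  imm@[9:0]=0x8 ⇒ $8
@+06  big-endian(52 ea) = 0x52ea
  opcode bits[15:10]=0x14: andi/RI
  rd@[9:8]=0x2 ⇒ r2
  imm@[7:0]=0xea ⇒ $234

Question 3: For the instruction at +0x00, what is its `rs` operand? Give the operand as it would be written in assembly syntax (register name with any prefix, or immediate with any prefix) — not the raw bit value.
@+00  big-endian(cd c0) = 0xcdc0
  op=0xcdc0>>10=0x33 ⇒ srl (RR)
  [9:8] rd=1 = r1
  [7:6] rs=3 = r3

r3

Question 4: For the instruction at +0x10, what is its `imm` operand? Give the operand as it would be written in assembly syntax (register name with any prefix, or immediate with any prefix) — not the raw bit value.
$213

+0x10: 53 d5 ⇒ word 0x53d5 (big)
  op=0x53d5>>10=0x14 ⇒ andi (RI)
  rd@[9:8]=0x3 ⇒ r3
  imm@[7:0]=0xd5 ⇒ $213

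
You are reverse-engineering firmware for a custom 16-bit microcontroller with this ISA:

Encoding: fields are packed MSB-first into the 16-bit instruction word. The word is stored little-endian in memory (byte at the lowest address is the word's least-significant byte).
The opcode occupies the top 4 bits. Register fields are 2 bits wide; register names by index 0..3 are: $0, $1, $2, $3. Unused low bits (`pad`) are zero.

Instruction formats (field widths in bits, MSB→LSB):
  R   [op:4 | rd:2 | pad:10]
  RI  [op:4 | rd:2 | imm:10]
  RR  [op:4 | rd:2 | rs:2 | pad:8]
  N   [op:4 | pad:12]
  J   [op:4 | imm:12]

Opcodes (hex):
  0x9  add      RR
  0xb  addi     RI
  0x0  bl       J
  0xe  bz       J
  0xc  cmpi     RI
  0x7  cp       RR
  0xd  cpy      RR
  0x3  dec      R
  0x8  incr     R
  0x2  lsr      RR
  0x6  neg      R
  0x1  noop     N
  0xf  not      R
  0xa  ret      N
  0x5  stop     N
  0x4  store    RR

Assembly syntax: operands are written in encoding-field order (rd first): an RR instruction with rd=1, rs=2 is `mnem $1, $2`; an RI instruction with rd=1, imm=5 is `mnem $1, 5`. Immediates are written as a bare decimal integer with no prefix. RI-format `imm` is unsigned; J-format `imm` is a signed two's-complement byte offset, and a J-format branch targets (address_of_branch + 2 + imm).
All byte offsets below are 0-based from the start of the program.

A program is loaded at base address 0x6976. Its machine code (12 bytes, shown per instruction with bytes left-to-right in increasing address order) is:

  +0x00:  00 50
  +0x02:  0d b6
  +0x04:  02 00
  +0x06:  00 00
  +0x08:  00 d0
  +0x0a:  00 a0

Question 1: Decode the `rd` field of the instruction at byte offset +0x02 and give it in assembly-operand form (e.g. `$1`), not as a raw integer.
$1

@+02  little-endian(0d b6) = 0xb60d
  opcode bits[15:12]=0xb: addi/RI
  rd@[11:10]=0x1 ⇒ $1
  imm@[9:0]=0x20d ⇒ 525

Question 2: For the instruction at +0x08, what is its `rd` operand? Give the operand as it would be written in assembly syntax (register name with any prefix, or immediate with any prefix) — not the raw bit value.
$0

off 0x08: read 00 d0 as little → 0xd000
  op=0xd000>>12=0xd ⇒ cpy (RR)
  [11:10] rd=0 = $0
  [9:8] rs=0 = $0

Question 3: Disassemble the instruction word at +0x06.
off 0x06: read 00 00 as little → 0x0000
  op=0x0000>>12=0x0 ⇒ bl (J)
  imm@[11:0]=0x0 ⇒ 0

bl 0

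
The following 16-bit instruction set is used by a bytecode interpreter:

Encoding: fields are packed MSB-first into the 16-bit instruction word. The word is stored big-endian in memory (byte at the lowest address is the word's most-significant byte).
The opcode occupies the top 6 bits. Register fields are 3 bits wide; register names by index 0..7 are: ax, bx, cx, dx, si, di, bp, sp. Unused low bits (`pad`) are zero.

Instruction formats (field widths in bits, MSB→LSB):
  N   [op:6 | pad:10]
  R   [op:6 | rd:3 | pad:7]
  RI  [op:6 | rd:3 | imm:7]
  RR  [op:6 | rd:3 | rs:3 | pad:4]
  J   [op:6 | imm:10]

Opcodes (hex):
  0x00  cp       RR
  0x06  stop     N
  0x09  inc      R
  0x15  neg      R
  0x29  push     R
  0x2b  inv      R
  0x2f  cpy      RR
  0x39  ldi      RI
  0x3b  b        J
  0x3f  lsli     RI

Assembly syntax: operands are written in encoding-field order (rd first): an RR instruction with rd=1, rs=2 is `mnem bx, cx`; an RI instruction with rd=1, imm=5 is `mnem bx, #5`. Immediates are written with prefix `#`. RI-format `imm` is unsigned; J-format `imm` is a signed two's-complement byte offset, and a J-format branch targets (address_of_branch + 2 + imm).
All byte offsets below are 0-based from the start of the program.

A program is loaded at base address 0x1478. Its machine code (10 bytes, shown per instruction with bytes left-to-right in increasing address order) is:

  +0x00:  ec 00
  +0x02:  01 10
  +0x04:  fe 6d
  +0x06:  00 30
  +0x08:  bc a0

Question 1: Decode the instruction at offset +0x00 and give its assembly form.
+0x00: ec 00 ⇒ word 0xec00 (big)
  top 6b → 0x3b → b [J]
  imm@[9:0]=0x0 ⇒ #0

b #0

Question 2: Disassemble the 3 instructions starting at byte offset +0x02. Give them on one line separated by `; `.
off 0x02: read 01 10 as big → 0x0110
  op=0x0110>>10=0x0 ⇒ cp (RR)
  rd@[9:7]=0x2 ⇒ cx
  rs@[6:4]=0x1 ⇒ bx
off 0x04: read fe 6d as big → 0xfe6d
  op=0xfe6d>>10=0x3f ⇒ lsli (RI)
  rd@[9:7]=0x4 ⇒ si
  imm@[6:0]=0x6d ⇒ #109
off 0x06: read 00 30 as big → 0x0030
  op=0x0030>>10=0x0 ⇒ cp (RR)
  rd@[9:7]=0x0 ⇒ ax
  rs@[6:4]=0x3 ⇒ dx

cp cx, bx; lsli si, #109; cp ax, dx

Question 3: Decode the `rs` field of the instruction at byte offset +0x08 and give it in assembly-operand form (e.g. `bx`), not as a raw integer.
[08] bc a0 → 0xbca0
  top 6b → 0x2f → cpy [RR]
  [9:7] rd=1 = bx
  [6:4] rs=2 = cx

cx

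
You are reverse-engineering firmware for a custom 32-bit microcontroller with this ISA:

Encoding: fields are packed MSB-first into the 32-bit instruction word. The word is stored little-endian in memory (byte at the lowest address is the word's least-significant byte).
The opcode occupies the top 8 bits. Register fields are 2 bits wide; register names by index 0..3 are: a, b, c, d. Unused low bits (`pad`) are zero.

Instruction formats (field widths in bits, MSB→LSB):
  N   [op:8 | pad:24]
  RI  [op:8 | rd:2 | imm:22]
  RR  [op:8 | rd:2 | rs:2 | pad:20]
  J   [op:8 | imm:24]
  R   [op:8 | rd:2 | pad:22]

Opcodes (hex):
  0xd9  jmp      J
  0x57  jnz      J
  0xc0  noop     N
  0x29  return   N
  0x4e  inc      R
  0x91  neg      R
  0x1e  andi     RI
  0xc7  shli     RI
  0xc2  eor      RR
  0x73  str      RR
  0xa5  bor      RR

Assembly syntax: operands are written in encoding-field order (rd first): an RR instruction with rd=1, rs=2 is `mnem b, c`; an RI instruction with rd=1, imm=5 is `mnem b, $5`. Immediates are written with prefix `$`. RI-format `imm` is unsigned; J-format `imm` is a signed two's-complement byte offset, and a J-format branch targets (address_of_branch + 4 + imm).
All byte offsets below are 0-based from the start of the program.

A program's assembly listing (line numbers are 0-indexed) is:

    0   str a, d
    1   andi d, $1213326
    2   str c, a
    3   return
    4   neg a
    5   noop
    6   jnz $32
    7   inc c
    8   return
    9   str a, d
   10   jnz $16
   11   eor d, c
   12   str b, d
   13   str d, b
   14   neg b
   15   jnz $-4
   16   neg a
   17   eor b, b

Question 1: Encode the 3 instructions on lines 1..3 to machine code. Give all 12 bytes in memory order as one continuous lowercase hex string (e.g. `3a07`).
8e83d21e0000807300000029

1. andi fields op=0x1e:8|rd=3:2|imm=1213326:22 → word 1ed2838eh → 8e 83 d2 1e
2. str fields op=0x73:8|rd=2:2|rs=0:2|pad=0:20 → word 73800000h → 00 00 80 73
3. return fields op=0x29:8|pad=0:24 → word 29000000h → 00 00 00 29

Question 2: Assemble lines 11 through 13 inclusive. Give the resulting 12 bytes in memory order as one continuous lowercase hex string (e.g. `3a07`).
0000e0c2000070730000d073

L11: eor op=0xc2:8|rd=3:2|rs=2:2|pad=0:20 ⇒ 0xc2e00000 ⇒ little 00 00 e0 c2
L12: str op=0x73:8|rd=1:2|rs=3:2|pad=0:20 ⇒ 0x73700000 ⇒ little 00 00 70 73
L13: str op=0x73:8|rd=3:2|rs=1:2|pad=0:20 ⇒ 0x73d00000 ⇒ little 00 00 d0 73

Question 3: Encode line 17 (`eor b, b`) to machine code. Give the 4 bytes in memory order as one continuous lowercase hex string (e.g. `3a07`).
line 17 (eor): pack op=0xc2:8|rd=1:2|rs=1:2|pad=0:20 = 0xc2500000; little→ 00 00 50 c2

000050c2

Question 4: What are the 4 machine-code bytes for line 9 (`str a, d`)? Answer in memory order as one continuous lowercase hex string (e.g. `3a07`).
00003073

line 9 (str): pack op=0x73:8|rd=0:2|rs=3:2|pad=0:20 = 0x73300000; little→ 00 00 30 73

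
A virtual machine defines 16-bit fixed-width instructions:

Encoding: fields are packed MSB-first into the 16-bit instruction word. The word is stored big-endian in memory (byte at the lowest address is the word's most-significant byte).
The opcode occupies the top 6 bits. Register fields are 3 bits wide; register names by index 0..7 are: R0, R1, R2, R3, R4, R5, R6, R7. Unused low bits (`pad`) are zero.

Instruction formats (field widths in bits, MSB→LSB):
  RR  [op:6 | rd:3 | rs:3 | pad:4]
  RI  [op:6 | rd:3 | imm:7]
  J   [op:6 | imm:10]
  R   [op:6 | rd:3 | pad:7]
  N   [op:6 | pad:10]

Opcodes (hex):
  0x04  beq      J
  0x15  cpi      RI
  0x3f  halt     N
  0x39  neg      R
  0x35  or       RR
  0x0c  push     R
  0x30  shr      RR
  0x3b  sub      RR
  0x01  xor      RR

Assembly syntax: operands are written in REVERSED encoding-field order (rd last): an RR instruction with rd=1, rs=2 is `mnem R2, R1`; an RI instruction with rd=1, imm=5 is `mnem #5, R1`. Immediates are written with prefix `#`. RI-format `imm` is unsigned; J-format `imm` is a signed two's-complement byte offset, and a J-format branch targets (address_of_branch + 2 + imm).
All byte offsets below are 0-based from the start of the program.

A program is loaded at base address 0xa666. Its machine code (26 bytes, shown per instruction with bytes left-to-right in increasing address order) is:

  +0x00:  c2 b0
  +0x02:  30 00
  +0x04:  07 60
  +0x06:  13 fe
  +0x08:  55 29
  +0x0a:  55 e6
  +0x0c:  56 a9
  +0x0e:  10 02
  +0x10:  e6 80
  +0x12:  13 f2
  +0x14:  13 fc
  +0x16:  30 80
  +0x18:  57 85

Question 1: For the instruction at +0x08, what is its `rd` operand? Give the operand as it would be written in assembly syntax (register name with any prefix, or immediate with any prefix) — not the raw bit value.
R2

@+08  big-endian(55 29) = 0x5529
  opcode bits[15:10]=0x15: cpi/RI
  rd@[9:7]=0x2 ⇒ R2
  imm@[6:0]=0x29 ⇒ #41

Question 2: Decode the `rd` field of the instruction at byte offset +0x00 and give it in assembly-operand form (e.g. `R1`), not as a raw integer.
R5

off 0x00: read c2 b0 as big → 0xc2b0
  opcode bits[15:10]=0x30: shr/RR
  rd@[9:7]=0x5 ⇒ R5
  rs@[6:4]=0x3 ⇒ R3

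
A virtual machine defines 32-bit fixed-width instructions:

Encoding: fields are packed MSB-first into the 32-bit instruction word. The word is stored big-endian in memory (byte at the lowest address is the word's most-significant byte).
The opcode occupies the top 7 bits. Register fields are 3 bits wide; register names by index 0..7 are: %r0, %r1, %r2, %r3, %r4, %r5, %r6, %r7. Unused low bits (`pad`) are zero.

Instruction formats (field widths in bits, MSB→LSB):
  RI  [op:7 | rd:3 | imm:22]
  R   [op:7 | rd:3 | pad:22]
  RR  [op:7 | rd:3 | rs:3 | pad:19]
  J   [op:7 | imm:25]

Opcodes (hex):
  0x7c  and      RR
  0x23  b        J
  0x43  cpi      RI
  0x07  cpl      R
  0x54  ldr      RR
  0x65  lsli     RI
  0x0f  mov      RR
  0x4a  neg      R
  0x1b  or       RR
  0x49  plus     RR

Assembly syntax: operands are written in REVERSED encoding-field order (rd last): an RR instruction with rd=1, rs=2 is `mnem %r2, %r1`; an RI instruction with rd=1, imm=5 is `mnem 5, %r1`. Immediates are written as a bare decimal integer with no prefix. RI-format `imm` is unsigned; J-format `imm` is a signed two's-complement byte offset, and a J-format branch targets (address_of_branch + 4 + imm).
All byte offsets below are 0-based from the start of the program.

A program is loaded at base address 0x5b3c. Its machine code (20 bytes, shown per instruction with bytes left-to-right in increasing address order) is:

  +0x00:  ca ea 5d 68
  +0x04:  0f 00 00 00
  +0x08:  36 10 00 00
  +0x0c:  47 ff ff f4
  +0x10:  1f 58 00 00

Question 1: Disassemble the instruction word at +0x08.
+0x08: 36 10 00 00 ⇒ word 0x36100000 (big)
  opcode bits[31:25]=0x1b: or/RR
  rd: (w>>22)&0x7=0x0 → %r0
  rs: (w>>19)&0x7=0x2 → %r2

or %r2, %r0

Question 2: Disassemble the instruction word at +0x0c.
b -12

off 0x0c: read 47 ff ff f4 as big → 0x47fffff4
  op=0x47fffff4>>25=0x23 ⇒ b (J)
  imm@[24:0]=0x1fffff4 (s25→-12) ⇒ -12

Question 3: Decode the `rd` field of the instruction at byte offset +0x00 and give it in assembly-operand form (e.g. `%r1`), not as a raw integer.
+0x00: ca ea 5d 68 ⇒ word 0xcaea5d68 (big)
  opcode bits[31:25]=0x65: lsli/RI
  [24:22] rd=3 = %r3
  [21:0] imm=2776424 = 2776424

%r3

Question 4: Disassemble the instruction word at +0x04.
cpl %r4

off 0x04: read 0f 00 00 00 as big → 0x0f000000
  op=0x0f000000>>25=0x7 ⇒ cpl (R)
  [24:22] rd=4 = %r4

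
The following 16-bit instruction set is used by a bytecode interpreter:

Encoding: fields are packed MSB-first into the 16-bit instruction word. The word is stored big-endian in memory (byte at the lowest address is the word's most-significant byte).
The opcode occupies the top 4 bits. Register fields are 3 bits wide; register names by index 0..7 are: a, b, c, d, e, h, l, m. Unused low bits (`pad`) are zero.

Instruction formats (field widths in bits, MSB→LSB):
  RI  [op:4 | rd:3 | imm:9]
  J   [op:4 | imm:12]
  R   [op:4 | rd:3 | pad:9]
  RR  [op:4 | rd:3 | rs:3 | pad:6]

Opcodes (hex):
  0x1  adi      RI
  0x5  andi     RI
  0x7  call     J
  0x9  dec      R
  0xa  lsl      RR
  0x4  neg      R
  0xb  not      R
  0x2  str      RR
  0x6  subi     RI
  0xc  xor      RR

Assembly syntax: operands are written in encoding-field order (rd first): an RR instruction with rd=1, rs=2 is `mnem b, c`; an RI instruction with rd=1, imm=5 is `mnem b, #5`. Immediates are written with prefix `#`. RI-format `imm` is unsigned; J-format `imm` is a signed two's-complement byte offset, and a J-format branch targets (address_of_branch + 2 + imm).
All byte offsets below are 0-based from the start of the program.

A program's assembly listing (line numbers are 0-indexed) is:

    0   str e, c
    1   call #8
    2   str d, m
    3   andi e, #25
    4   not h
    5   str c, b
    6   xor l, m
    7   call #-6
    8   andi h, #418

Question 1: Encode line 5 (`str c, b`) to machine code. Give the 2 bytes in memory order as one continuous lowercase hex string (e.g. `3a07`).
5. str fields op=0x2:4|rd=2:3|rs=1:3|pad=0:6 → word 2440h → 24 40

2440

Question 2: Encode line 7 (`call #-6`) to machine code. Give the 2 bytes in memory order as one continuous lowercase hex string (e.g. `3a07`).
7ffa

L7: call op=0x7:4|imm=-6:12 ⇒ 0x7ffa ⇒ big 7f fa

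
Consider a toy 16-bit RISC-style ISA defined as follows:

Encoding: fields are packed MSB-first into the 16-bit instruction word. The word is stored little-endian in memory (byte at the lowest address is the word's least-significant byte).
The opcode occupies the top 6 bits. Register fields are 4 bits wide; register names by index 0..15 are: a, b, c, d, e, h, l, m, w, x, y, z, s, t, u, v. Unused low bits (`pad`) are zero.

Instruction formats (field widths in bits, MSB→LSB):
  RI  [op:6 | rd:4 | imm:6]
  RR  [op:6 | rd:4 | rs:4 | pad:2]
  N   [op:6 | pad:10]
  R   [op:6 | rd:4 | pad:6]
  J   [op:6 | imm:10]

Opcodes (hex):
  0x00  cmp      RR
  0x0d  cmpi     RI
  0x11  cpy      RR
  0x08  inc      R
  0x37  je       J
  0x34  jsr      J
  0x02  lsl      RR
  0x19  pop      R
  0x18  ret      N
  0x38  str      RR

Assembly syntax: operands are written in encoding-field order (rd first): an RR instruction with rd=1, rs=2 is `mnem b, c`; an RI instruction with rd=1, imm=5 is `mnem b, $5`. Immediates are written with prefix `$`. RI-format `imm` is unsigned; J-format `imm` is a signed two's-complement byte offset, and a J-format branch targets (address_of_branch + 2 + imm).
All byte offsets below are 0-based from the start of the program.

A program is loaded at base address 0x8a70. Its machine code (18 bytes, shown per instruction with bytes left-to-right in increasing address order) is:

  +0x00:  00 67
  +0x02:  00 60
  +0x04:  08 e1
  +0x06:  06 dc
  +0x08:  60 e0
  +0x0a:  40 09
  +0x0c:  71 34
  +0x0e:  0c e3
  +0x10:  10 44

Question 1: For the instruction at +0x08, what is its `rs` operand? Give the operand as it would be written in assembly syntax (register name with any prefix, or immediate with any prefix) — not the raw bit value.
w

[08] 60 e0 → 0xe060
  opcode bits[15:10]=0x38: str/RR
  rd: (w>>6)&0xf=0x1 → b
  rs: (w>>2)&0xf=0x8 → w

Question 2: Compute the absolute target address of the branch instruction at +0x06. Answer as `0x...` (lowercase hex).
off 0x06: read 06 dc as little → 0xdc06
  top 6b → 0x37 → je [J]
  [9:0] imm=6 = $6
  target = base 0x8a70 + off 0x06 + 2 + imm 6 = 0x8a7e

0x8a7e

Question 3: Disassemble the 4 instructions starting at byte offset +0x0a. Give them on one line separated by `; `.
[0a] 40 09 → 0x0940
  op=0x0940>>10=0x2 ⇒ lsl (RR)
  rd@[9:6]=0x5 ⇒ h
  rs@[5:2]=0x0 ⇒ a
[0c] 71 34 → 0x3471
  op=0x3471>>10=0xd ⇒ cmpi (RI)
  rd@[9:6]=0x1 ⇒ b
  imm@[5:0]=0x31 ⇒ $49
[0e] 0c e3 → 0xe30c
  op=0xe30c>>10=0x38 ⇒ str (RR)
  rd@[9:6]=0xc ⇒ s
  rs@[5:2]=0x3 ⇒ d
[10] 10 44 → 0x4410
  op=0x4410>>10=0x11 ⇒ cpy (RR)
  rd@[9:6]=0x0 ⇒ a
  rs@[5:2]=0x4 ⇒ e

lsl h, a; cmpi b, $49; str s, d; cpy a, e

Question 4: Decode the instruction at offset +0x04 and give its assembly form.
str e, c

off 0x04: read 08 e1 as little → 0xe108
  op=0xe108>>10=0x38 ⇒ str (RR)
  [9:6] rd=4 = e
  [5:2] rs=2 = c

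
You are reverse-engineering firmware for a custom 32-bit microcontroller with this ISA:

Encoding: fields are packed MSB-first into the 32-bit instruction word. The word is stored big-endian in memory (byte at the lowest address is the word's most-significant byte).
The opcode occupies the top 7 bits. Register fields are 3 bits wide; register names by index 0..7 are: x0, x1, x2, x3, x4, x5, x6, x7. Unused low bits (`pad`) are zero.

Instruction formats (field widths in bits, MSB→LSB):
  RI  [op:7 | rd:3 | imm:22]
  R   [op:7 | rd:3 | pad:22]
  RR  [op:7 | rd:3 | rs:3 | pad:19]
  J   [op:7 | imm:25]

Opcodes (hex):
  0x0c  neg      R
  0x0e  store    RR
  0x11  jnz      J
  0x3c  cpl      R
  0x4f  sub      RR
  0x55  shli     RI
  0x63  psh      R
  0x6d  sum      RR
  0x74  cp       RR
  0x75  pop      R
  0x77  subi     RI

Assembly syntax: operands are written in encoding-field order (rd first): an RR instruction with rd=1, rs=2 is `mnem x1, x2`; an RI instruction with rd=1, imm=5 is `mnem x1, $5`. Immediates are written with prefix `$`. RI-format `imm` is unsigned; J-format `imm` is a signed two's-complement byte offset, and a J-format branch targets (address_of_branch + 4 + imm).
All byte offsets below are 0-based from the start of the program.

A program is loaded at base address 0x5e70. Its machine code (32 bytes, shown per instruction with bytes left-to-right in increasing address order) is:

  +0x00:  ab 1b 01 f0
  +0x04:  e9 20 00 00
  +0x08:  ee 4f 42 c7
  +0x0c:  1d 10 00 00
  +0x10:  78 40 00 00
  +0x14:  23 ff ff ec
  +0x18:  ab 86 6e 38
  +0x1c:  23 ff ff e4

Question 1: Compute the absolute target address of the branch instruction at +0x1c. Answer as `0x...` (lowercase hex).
0x5e74

[1c] 23 ff ff e4 → 0x23ffffe4
  top 7b → 0x11 → jnz [J]
  imm@[24:0]=0x1ffffe4 (s25→-28) ⇒ $-28
  target = base 0x5e70 + off 0x1c + 4 + imm -28 = 0x5e74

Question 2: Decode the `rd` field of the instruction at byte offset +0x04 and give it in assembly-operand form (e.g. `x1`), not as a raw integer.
[04] e9 20 00 00 → 0xe9200000
  opcode bits[31:25]=0x74: cp/RR
  rd@[24:22]=0x4 ⇒ x4
  rs@[21:19]=0x4 ⇒ x4

x4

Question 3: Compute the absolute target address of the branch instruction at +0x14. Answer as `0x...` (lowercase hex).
off 0x14: read 23 ff ff ec as big → 0x23ffffec
  opcode bits[31:25]=0x11: jnz/J
  [24:0] imm=33554412 (s25→-20) = $-20
  target = base 0x5e70 + off 0x14 + 4 + imm -20 = 0x5e74

0x5e74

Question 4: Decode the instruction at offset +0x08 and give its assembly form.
subi x1, $1000135

+0x08: ee 4f 42 c7 ⇒ word 0xee4f42c7 (big)
  opcode bits[31:25]=0x77: subi/RI
  rd: (w>>22)&0x7=0x1 → x1
  imm: (w>>0)&0x3fffff=0xf42c7 → $1000135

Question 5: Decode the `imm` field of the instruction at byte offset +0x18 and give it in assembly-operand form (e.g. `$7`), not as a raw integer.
$421432

off 0x18: read ab 86 6e 38 as big → 0xab866e38
  op=0xab866e38>>25=0x55 ⇒ shli (RI)
  rd@[24:22]=0x6 ⇒ x6
  imm@[21:0]=0x66e38 ⇒ $421432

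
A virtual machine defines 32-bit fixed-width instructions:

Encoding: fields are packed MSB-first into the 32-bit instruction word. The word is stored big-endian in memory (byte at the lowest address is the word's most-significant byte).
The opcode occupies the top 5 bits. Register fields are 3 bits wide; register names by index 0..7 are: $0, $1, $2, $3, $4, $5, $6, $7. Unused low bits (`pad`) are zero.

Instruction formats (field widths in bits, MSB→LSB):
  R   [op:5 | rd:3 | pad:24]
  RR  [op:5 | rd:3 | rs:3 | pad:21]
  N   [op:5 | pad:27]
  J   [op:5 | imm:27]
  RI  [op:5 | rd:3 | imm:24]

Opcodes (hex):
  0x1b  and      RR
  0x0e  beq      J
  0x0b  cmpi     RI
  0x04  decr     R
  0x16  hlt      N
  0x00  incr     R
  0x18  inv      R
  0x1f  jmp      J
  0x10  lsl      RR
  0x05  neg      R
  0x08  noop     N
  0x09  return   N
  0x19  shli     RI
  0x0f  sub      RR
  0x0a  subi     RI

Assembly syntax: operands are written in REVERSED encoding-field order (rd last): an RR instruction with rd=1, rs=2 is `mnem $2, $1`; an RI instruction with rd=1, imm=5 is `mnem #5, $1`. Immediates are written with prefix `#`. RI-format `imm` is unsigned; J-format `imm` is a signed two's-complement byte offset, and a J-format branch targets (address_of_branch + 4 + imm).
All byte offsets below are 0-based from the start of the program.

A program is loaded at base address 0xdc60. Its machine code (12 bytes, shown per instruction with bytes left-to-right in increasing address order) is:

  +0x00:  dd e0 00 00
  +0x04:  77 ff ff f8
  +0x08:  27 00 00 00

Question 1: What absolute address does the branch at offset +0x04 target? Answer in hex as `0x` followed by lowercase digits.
0xdc60

[04] 77 ff ff f8 → 0x77fffff8
  op=0x77fffff8>>27=0xe ⇒ beq (J)
  [26:0] imm=134217720 (s27→-8) = #-8
  target = base 0xdc60 + off 0x04 + 4 + imm -8 = 0xdc60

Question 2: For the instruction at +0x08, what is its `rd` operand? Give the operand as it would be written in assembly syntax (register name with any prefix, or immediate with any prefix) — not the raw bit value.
@+08  big-endian(27 00 00 00) = 0x27000000
  opcode bits[31:27]=0x4: decr/R
  rd@[26:24]=0x7 ⇒ $7

$7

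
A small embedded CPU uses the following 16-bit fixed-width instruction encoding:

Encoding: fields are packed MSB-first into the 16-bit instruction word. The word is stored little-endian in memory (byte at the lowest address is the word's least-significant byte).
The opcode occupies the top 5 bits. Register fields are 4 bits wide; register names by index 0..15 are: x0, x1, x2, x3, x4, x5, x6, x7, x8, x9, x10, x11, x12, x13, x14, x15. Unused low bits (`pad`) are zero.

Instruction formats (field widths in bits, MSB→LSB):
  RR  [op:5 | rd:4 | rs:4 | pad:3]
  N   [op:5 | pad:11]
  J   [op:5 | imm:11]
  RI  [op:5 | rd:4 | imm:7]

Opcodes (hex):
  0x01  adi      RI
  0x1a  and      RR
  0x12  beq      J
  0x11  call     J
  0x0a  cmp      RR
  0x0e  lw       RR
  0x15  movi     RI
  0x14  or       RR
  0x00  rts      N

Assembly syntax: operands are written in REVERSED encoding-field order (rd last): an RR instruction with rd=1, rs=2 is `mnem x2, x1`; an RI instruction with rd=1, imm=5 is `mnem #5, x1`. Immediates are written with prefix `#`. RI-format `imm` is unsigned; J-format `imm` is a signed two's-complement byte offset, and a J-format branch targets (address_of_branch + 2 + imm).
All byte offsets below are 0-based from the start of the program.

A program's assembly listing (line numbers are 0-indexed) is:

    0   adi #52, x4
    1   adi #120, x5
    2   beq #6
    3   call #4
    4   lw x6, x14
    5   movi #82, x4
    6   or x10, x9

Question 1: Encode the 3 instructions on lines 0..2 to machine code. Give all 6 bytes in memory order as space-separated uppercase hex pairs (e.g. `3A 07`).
line 0 (adi): pack op=0x1:5|rd=4:4|imm=52:7 = 0x0a34; little→ 34 0a
line 1 (adi): pack op=0x1:5|rd=5:4|imm=120:7 = 0x0af8; little→ f8 0a
line 2 (beq): pack op=0x12:5|imm=6:11 = 0x9006; little→ 06 90

34 0A F8 0A 06 90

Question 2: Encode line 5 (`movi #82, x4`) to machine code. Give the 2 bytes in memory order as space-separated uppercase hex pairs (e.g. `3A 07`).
52 AA

5. movi fields op=0x15:5|rd=4:4|imm=82:7 → word aa52h → 52 aa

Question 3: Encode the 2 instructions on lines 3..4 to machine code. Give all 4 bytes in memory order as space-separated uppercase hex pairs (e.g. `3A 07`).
line 3 (call): pack op=0x11:5|imm=4:11 = 0x8804; little→ 04 88
line 4 (lw): pack op=0xe:5|rd=14:4|rs=6:4|pad=0:3 = 0x7730; little→ 30 77

04 88 30 77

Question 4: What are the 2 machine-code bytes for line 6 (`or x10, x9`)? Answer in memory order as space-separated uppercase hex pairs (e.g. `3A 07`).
D0 A4

L6: or op=0x14:5|rd=9:4|rs=10:4|pad=0:3 ⇒ 0xa4d0 ⇒ little d0 a4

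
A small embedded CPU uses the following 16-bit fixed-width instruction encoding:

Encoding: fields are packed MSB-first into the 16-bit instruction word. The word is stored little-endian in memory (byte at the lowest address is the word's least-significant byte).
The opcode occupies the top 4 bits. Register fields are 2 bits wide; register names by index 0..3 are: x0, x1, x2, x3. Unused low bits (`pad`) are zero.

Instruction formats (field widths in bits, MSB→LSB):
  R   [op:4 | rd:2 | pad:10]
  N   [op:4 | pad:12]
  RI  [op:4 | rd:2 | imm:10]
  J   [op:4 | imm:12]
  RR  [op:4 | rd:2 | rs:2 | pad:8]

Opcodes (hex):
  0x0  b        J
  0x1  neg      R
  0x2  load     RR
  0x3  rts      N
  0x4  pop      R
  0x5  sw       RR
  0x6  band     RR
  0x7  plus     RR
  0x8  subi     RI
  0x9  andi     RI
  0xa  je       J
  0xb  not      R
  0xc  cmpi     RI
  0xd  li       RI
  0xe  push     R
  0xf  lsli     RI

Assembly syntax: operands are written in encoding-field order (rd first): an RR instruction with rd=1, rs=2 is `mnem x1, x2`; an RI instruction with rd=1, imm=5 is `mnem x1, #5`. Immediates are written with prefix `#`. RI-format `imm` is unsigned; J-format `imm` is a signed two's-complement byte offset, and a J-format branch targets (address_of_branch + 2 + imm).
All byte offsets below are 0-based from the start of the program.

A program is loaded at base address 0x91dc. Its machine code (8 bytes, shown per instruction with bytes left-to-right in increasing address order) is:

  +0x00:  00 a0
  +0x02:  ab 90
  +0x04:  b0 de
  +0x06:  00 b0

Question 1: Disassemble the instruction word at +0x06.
+0x06: 00 b0 ⇒ word 0xb000 (little)
  op=0xb000>>12=0xb ⇒ not (R)
  [11:10] rd=0 = x0

not x0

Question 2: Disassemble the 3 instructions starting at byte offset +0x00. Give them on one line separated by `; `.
je #0; andi x0, #171; li x3, #688

@+00  little-endian(00 a0) = 0xa000
  opcode bits[15:12]=0xa: je/J
  imm@[11:0]=0x0 ⇒ #0
@+02  little-endian(ab 90) = 0x90ab
  opcode bits[15:12]=0x9: andi/RI
  rd@[11:10]=0x0 ⇒ x0
  imm@[9:0]=0xab ⇒ #171
@+04  little-endian(b0 de) = 0xdeb0
  opcode bits[15:12]=0xd: li/RI
  rd@[11:10]=0x3 ⇒ x3
  imm@[9:0]=0x2b0 ⇒ #688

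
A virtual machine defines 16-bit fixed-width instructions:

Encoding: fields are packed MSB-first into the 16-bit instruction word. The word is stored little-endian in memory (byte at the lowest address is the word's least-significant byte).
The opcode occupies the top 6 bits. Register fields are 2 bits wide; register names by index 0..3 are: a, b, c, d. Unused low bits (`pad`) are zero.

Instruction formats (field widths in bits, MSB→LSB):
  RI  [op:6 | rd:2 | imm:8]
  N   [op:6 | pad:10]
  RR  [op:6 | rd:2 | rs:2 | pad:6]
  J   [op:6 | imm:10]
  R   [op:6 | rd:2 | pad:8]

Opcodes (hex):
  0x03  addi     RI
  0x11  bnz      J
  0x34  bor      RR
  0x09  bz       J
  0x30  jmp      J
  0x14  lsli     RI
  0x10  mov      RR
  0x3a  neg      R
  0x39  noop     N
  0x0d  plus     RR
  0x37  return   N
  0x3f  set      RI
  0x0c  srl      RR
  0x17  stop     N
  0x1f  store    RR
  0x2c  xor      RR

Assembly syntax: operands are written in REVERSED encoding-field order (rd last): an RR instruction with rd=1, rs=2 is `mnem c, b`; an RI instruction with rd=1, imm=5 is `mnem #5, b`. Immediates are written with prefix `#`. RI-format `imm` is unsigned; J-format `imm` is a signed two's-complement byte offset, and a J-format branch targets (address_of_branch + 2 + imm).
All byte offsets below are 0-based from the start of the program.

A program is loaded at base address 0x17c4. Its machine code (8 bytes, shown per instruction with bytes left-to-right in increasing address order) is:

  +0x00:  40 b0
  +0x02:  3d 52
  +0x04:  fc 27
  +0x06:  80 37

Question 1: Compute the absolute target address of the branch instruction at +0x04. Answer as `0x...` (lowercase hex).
0x17c6

@+04  little-endian(fc 27) = 0x27fc
  op=0x27fc>>10=0x9 ⇒ bz (J)
  imm: (w>>0)&0x3ff=0x3fc (s10→-4) → #-4
  target = base 0x17c4 + off 0x04 + 2 + imm -4 = 0x17c6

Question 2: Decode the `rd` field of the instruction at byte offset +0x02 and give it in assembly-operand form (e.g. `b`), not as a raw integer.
c

off 0x02: read 3d 52 as little → 0x523d
  opcode bits[15:10]=0x14: lsli/RI
  rd: (w>>8)&0x3=0x2 → c
  imm: (w>>0)&0xff=0x3d → #61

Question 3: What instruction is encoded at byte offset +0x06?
off 0x06: read 80 37 as little → 0x3780
  top 6b → 0xd → plus [RR]
  [9:8] rd=3 = d
  [7:6] rs=2 = c

plus c, d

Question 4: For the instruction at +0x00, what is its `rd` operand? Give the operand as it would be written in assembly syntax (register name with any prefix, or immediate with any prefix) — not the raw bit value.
a

@+00  little-endian(40 b0) = 0xb040
  top 6b → 0x2c → xor [RR]
  rd: (w>>8)&0x3=0x0 → a
  rs: (w>>6)&0x3=0x1 → b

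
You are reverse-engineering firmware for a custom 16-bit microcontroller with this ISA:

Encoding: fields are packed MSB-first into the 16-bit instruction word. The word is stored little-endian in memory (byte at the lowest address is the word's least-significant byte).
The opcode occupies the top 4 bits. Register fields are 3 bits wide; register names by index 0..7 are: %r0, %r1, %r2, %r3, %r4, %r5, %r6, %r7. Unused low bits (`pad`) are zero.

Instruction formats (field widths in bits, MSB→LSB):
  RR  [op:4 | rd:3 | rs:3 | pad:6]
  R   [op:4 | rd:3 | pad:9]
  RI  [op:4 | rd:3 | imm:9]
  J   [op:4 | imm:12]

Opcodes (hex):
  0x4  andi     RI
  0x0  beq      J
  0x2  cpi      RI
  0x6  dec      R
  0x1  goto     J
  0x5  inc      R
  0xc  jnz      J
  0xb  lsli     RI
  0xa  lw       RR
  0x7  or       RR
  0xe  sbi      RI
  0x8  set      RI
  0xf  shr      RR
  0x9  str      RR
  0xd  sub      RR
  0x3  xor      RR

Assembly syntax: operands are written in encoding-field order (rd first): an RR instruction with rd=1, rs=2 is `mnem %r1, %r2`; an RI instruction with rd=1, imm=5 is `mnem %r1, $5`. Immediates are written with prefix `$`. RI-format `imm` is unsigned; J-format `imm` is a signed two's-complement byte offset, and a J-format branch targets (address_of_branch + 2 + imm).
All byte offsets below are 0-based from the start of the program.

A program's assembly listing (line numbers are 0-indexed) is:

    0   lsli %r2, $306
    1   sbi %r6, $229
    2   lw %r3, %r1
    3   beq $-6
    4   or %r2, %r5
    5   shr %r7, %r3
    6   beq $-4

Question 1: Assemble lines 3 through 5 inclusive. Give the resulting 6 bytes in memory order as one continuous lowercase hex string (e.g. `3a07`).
fa0f4075c0fe

L3: beq op=0x0:4|imm=-6:12 ⇒ 0x0ffa ⇒ little fa 0f
L4: or op=0x7:4|rd=2:3|rs=5:3|pad=0:6 ⇒ 0x7540 ⇒ little 40 75
L5: shr op=0xf:4|rd=7:3|rs=3:3|pad=0:6 ⇒ 0xfec0 ⇒ little c0 fe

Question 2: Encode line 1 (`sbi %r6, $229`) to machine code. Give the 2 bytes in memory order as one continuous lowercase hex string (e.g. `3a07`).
e5ec

L1: sbi op=0xe:4|rd=6:3|imm=229:9 ⇒ 0xece5 ⇒ little e5 ec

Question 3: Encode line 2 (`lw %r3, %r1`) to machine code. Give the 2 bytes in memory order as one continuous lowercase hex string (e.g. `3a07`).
40a6

line 2 (lw): pack op=0xa:4|rd=3:3|rs=1:3|pad=0:6 = 0xa640; little→ 40 a6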